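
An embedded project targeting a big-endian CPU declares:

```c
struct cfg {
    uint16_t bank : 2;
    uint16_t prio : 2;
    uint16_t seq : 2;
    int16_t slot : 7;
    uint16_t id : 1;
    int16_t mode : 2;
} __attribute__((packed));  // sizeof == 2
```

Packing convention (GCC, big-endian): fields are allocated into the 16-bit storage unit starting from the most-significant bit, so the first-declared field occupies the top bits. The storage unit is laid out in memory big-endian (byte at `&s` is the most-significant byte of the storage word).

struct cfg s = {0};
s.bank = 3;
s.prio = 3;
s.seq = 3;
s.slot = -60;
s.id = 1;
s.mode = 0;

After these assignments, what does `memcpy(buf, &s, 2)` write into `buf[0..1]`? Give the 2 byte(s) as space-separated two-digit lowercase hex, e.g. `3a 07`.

bank (2b) val=3 bits=0x3 at bit 14: 0xc000
prio (2b) val=3 bits=0x3 at bit 12: 0xf000
seq (2b) val=3 bits=0x3 at bit 10: 0xfc00
slot (7b) val=-60 bits=0x44 at bit 3: 0xfe20
id (1b) val=1 bits=0x1 at bit 2: 0xfe24
mode (2b) val=0 bits=0x0 at bit 0: 0xfe24
word = 0xfe24 → big-endian bytes:
  [0]=0xfe  [1]=0x24

fe 24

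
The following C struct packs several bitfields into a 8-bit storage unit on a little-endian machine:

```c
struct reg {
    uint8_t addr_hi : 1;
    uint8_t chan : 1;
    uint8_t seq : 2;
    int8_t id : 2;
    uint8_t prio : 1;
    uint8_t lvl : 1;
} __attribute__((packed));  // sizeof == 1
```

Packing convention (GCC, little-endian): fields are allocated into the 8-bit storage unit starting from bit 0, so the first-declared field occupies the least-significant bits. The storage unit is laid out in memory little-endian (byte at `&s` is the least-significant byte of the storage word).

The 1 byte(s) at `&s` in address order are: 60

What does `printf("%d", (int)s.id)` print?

-2

[0]=0x60 (little-endian) → word 0x60
addr_hi:1 @ bit 0 → (0x60>>0)&0x1 = 0x0
chan:1 @ bit 1 → (0x60>>1)&0x1 = 0x0
seq:2 @ bit 2 → (0x60>>2)&0x3 = 0x0
id:2 @ bit 4 → (0x60>>4)&0x3 = 0x2  ←
prio:1 @ bit 6 → (0x60>>6)&0x1 = 0x1
lvl:1 @ bit 7 → (0x60>>7)&0x1 = 0x0
id signed 2b, MSB=1: 2 - 4 = -2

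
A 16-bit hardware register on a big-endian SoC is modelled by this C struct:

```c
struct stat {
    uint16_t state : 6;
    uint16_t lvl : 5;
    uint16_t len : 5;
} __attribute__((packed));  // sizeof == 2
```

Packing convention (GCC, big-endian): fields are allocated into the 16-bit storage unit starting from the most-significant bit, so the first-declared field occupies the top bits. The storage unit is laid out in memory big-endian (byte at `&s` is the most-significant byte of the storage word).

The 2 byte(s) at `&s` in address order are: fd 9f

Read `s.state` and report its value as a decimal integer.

[0]=0xfd [1]=0x9f (big-endian) → word 0xfd9f
state [10+:6] = (word>>10) & 0x3f = 63  ←
lvl [5+:5] = (word>>5) & 0x1f = 12
len [0+:5] = (word>>0) & 0x1f = 31

63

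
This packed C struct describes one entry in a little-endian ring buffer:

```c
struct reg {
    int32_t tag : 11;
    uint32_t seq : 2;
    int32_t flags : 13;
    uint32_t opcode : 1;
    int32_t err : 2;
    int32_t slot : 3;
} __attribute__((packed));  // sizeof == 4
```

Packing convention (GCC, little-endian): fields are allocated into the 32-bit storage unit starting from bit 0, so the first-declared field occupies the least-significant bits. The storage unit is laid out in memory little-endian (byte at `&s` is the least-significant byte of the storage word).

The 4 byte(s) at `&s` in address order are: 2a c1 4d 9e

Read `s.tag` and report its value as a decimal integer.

298

[0]=0x2a [1]=0xc1 [2]=0x4d [3]=0x9e (little-endian) → word 0x9e4dc12a
tag [0+:11] = (word>>0) & 0x7ff = 298  ←
seq [11+:2] = (word>>11) & 0x3 = 0
flags [13+:13] = (word>>13) & 0x1fff = 4718
opcode [26+:1] = (word>>26) & 0x1 = 1
err [27+:2] = (word>>27) & 0x3 = 3
slot [29+:3] = (word>>29) & 0x7 = 4
tag signed 11b, MSB=0: value = 298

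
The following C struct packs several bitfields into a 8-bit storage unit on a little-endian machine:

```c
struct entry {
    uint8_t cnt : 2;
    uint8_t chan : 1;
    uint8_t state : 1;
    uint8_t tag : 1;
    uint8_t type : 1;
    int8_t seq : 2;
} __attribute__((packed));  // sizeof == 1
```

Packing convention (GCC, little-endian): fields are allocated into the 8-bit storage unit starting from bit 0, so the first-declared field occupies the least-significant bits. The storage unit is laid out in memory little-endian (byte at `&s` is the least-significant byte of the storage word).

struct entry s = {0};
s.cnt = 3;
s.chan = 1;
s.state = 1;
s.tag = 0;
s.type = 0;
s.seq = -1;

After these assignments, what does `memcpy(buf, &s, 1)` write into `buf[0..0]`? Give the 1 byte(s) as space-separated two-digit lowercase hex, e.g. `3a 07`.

cnt:2 = 3 → 0x3 << 0 → word 0x03
chan:1 = 1 → 0x1 << 2 → word 0x07
state:1 = 1 → 0x1 << 3 → word 0x0f
tag:1 = 0 → 0x0 << 4 → word 0x0f
type:1 = 0 → 0x0 << 5 → word 0x0f
seq:2 = -1 → 0x3 << 6 → word 0xcf
word = 0xcf → little-endian bytes:
  [0]=0xcf

cf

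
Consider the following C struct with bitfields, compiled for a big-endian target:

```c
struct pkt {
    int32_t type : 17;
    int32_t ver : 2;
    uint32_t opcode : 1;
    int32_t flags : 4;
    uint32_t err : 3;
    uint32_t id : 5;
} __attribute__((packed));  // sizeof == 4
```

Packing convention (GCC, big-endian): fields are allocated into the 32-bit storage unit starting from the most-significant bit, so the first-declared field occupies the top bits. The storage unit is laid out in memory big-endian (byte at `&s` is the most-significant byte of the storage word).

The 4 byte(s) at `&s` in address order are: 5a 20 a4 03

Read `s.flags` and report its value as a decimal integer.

[0]=0x5a [1]=0x20 [2]=0xa4 [3]=0x03 (big-endian) → word 0x5a20a403
type [15+:17] = (word>>15) & 0x1ffff = 46145
ver [13+:2] = (word>>13) & 0x3 = 1
opcode [12+:1] = (word>>12) & 0x1 = 0
flags [8+:4] = (word>>8) & 0xf = 4  ←
err [5+:3] = (word>>5) & 0x7 = 0
id [0+:5] = (word>>0) & 0x1f = 3
flags signed 4b, MSB=0: value = 4

4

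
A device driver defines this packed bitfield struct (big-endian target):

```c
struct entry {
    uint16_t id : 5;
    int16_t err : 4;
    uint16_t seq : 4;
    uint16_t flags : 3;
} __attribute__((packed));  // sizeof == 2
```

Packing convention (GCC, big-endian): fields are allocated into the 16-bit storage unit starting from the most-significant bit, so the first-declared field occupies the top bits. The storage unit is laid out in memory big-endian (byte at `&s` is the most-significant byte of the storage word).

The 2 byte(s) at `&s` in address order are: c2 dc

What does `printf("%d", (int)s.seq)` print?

[0]=0xc2 [1]=0xdc (big-endian) → word 0xc2dc
id:5 @ bit 11 → (0xc2dc>>11)&0x1f = 0x18
err:4 @ bit 7 → (0xc2dc>>7)&0xf = 0x5
seq:4 @ bit 3 → (0xc2dc>>3)&0xf = 0xb  ←
flags:3 @ bit 0 → (0xc2dc>>0)&0x7 = 0x4

11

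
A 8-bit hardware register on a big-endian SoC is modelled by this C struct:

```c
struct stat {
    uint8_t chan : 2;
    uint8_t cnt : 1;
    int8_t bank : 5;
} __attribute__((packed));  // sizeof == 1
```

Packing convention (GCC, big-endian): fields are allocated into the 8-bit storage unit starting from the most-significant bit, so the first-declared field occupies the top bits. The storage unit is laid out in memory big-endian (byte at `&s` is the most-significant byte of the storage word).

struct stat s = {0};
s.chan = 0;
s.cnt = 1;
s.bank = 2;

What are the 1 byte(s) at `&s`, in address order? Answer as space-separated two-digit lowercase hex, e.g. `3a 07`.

22

chan (2b) val=0 bits=0x0 at bit 6: 0x00
cnt (1b) val=1 bits=0x1 at bit 5: 0x20
bank (5b) val=2 bits=0x2 at bit 0: 0x22
word = 0x22 → big-endian bytes:
  [0]=0x22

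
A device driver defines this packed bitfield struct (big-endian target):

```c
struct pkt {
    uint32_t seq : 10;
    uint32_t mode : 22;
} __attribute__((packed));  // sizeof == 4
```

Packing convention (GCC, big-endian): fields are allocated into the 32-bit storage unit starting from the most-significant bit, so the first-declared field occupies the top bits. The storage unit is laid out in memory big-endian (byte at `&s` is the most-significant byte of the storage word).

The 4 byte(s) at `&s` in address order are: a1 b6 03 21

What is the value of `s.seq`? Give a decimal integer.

[0]=0xa1 [1]=0xb6 [2]=0x03 [3]=0x21 (big-endian) → word 0xa1b60321
seq [22+:10] = (word>>22) & 0x3ff = 646  ←
mode [0+:22] = (word>>0) & 0x3fffff = 3539745

646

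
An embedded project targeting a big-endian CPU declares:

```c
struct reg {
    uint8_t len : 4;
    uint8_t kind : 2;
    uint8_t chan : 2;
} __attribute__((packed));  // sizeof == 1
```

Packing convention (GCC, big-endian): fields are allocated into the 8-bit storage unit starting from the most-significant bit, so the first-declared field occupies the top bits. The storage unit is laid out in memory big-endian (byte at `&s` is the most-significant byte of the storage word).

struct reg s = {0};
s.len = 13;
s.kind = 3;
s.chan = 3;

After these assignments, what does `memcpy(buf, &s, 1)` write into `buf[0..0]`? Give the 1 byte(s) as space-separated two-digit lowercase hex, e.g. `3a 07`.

df

len (4b) val=13 bits=0xd at bit 4: 0xd0
kind (2b) val=3 bits=0x3 at bit 2: 0xdc
chan (2b) val=3 bits=0x3 at bit 0: 0xdf
word = 0xdf → big-endian bytes:
  [0]=0xdf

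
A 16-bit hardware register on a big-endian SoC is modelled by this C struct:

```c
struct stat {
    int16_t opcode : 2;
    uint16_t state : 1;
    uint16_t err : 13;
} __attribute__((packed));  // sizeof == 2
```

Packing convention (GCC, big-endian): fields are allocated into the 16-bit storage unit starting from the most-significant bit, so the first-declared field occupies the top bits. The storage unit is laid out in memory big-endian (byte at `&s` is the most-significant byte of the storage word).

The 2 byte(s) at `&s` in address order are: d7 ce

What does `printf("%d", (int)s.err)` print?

[0]=0xd7 [1]=0xce (big-endian) → word 0xd7ce
opcode [14+:2] = (word>>14) & 0x3 = 3
state [13+:1] = (word>>13) & 0x1 = 0
err [0+:13] = (word>>0) & 0x1fff = 6094  ←

6094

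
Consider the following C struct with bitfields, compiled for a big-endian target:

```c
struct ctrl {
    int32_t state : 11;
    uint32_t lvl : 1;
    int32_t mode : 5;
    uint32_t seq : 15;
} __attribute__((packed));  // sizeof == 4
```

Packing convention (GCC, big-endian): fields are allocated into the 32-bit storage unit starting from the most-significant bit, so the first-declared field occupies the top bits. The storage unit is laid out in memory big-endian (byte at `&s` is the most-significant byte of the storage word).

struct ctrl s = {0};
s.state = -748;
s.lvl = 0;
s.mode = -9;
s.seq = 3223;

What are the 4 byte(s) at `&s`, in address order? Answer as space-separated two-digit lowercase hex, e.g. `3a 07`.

state (11b) val=-748 bits=0x514 at bit 21: 0xa2800000
lvl (1b) val=0 bits=0x0 at bit 20: 0xa2800000
mode (5b) val=-9 bits=0x17 at bit 15: 0xa28b8000
seq (15b) val=3223 bits=0xc97 at bit 0: 0xa28b8c97
word = 0xa28b8c97 → big-endian bytes:
  [0]=0xa2  [1]=0x8b  [2]=0x8c  [3]=0x97

a2 8b 8c 97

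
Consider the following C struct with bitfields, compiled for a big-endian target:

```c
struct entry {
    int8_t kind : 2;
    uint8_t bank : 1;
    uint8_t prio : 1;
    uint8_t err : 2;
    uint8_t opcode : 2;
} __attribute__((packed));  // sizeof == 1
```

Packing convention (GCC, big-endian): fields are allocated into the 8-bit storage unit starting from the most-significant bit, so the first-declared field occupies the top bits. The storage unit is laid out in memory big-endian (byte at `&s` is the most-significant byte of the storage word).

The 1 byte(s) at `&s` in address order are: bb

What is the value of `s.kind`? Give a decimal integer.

-2

[0]=0xbb (big-endian) → word 0xbb
kind:2 @ bit 6 → (0xbb>>6)&0x3 = 0x2  ←
bank:1 @ bit 5 → (0xbb>>5)&0x1 = 0x1
prio:1 @ bit 4 → (0xbb>>4)&0x1 = 0x1
err:2 @ bit 2 → (0xbb>>2)&0x3 = 0x2
opcode:2 @ bit 0 → (0xbb>>0)&0x3 = 0x3
kind signed 2b, MSB=1: 2 - 4 = -2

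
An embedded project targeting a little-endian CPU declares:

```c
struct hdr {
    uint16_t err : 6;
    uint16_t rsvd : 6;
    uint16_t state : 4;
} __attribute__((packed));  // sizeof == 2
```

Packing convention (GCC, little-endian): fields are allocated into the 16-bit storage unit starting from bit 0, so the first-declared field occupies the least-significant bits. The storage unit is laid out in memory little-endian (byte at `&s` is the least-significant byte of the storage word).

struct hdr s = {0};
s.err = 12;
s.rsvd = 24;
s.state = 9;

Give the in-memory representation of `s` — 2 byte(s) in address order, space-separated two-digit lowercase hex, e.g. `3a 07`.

err:6 = 12 → 0xc << 0 → word 0x000c
rsvd:6 = 24 → 0x18 << 6 → word 0x060c
state:4 = 9 → 0x9 << 12 → word 0x960c
word = 0x960c → little-endian bytes:
  [0]=0x0c  [1]=0x96

0c 96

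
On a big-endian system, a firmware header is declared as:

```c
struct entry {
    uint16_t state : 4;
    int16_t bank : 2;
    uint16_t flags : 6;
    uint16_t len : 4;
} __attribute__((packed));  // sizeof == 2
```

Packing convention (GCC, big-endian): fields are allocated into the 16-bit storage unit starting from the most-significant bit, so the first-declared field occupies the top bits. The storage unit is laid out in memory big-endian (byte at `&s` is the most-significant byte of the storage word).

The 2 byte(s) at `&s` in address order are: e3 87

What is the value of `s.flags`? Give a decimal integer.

[0]=0xe3 [1]=0x87 (big-endian) → word 0xe387
state:4 @ bit 12 → (0xe387>>12)&0xf = 0xe
bank:2 @ bit 10 → (0xe387>>10)&0x3 = 0x0
flags:6 @ bit 4 → (0xe387>>4)&0x3f = 0x38  ←
len:4 @ bit 0 → (0xe387>>0)&0xf = 0x7

56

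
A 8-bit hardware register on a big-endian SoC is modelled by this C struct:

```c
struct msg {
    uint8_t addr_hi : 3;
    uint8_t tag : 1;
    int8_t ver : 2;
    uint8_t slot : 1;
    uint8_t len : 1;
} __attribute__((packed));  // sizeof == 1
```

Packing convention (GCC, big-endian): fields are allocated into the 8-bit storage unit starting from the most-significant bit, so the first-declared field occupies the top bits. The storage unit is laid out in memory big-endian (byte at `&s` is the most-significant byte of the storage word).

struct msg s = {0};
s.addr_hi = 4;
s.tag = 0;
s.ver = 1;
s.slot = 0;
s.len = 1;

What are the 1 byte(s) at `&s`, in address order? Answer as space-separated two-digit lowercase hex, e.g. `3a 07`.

85

addr_hi:3 = 4 → 0x4 << 5 → word 0x80
tag:1 = 0 → 0x0 << 4 → word 0x80
ver:2 = 1 → 0x1 << 2 → word 0x84
slot:1 = 0 → 0x0 << 1 → word 0x84
len:1 = 1 → 0x1 << 0 → word 0x85
word = 0x85 → big-endian bytes:
  [0]=0x85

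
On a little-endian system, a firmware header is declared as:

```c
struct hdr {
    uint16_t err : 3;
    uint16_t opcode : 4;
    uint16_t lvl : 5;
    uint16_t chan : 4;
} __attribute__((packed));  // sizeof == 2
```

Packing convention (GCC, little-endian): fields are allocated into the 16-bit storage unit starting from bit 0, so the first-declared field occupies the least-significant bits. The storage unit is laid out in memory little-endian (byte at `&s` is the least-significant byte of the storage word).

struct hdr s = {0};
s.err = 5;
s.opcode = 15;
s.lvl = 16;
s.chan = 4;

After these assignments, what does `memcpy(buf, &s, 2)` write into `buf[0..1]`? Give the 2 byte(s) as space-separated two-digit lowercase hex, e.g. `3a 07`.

err:3 = 5 → 0x5 << 0 → word 0x0005
opcode:4 = 15 → 0xf << 3 → word 0x007d
lvl:5 = 16 → 0x10 << 7 → word 0x087d
chan:4 = 4 → 0x4 << 12 → word 0x487d
word = 0x487d → little-endian bytes:
  [0]=0x7d  [1]=0x48

7d 48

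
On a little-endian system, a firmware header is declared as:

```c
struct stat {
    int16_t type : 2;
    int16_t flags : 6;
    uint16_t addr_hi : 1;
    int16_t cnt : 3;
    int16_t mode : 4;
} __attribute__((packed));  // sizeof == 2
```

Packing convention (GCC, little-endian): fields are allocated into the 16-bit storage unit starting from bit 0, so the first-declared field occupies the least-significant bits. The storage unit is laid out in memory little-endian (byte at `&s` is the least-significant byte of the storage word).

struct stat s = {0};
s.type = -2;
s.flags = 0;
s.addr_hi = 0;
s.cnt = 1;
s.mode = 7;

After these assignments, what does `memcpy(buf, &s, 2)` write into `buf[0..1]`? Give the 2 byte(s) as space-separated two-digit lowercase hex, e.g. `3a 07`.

[0+:2] type=-2 & 0x3 = 0x2; word=0x0002
[2+:6] flags=0 & 0x3f = 0x0; word=0x0002
[8+:1] addr_hi=0 & 0x1 = 0x0; word=0x0002
[9+:3] cnt=1 & 0x7 = 0x1; word=0x0202
[12+:4] mode=7 & 0xf = 0x7; word=0x7202
word = 0x7202 → little-endian bytes:
  [0]=0x02  [1]=0x72

02 72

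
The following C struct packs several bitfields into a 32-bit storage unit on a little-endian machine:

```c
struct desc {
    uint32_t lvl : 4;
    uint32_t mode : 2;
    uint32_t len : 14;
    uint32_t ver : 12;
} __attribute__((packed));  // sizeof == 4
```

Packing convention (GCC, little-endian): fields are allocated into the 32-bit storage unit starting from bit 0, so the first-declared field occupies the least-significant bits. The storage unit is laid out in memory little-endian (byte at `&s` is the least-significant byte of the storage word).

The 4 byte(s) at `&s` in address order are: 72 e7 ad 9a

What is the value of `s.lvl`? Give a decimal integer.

[0]=0x72 [1]=0xe7 [2]=0xad [3]=0x9a (little-endian) → word 0x9aade772
lvl:4 @ bit 0 → (0x9aade772>>0)&0xf = 0x2  ←
mode:2 @ bit 4 → (0x9aade772>>4)&0x3 = 0x3
len:14 @ bit 6 → (0x9aade772>>6)&0x3fff = 0x379d
ver:12 @ bit 20 → (0x9aade772>>20)&0xfff = 0x9aa

2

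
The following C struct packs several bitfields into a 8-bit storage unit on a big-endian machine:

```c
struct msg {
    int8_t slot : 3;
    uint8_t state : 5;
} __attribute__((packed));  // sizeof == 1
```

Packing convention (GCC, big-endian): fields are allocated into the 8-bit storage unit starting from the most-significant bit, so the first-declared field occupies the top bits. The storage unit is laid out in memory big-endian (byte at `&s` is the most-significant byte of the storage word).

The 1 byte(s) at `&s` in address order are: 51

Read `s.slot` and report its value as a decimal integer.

2

[0]=0x51 (big-endian) → word 0x51
slot [5+:3] = (word>>5) & 0x7 = 2  ←
state [0+:5] = (word>>0) & 0x1f = 17
slot signed 3b, MSB=0: value = 2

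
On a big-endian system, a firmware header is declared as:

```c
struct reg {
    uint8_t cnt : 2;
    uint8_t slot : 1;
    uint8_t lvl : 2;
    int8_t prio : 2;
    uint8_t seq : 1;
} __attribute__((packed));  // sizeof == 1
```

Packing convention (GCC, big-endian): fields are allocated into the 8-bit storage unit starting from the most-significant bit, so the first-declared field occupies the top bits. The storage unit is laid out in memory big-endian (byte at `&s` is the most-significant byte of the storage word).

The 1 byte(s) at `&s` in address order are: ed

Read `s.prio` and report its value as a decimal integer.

-2

[0]=0xed (big-endian) → word 0xed
cnt [6+:2] = (word>>6) & 0x3 = 3
slot [5+:1] = (word>>5) & 0x1 = 1
lvl [3+:2] = (word>>3) & 0x3 = 1
prio [1+:2] = (word>>1) & 0x3 = 2  ←
seq [0+:1] = (word>>0) & 0x1 = 1
prio signed 2b, MSB=1: 2 - 4 = -2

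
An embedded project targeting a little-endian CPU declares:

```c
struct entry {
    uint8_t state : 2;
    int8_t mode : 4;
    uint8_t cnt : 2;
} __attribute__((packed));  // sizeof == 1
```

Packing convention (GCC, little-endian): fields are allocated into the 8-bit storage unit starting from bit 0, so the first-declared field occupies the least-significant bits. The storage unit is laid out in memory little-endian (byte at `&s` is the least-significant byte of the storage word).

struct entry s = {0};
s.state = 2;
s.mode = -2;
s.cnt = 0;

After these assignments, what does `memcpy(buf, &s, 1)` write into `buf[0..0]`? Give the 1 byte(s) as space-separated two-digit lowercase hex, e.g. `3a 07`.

[0+:2] state=2 & 0x3 = 0x2; word=0x02
[2+:4] mode=-2 & 0xf = 0xe; word=0x3a
[6+:2] cnt=0 & 0x3 = 0x0; word=0x3a
word = 0x3a → little-endian bytes:
  [0]=0x3a

3a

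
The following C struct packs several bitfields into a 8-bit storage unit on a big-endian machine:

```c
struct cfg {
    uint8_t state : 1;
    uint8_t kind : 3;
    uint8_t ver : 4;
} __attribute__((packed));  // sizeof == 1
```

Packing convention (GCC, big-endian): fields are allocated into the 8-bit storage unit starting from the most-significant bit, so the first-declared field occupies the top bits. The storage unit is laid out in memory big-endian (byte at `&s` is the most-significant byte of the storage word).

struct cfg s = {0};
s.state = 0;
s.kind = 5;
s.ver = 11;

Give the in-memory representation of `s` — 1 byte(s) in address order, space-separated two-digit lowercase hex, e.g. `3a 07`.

5b

state:1 = 0 → 0x0 << 7 → word 0x00
kind:3 = 5 → 0x5 << 4 → word 0x50
ver:4 = 11 → 0xb << 0 → word 0x5b
word = 0x5b → big-endian bytes:
  [0]=0x5b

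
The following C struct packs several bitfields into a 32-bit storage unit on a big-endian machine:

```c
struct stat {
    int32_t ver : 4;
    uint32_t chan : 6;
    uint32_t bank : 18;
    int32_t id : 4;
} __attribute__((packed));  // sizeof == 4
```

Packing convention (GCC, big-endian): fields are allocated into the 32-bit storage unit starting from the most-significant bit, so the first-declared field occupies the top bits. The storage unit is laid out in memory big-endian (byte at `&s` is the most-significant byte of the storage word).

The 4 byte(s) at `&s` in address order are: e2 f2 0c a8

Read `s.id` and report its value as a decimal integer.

-8

[0]=0xe2 [1]=0xf2 [2]=0x0c [3]=0xa8 (big-endian) → word 0xe2f20ca8
ver [28+:4] = (word>>28) & 0xf = 14
chan [22+:6] = (word>>22) & 0x3f = 11
bank [4+:18] = (word>>4) & 0x3ffff = 205002
id [0+:4] = (word>>0) & 0xf = 8  ←
id signed 4b, MSB=1: 8 - 16 = -8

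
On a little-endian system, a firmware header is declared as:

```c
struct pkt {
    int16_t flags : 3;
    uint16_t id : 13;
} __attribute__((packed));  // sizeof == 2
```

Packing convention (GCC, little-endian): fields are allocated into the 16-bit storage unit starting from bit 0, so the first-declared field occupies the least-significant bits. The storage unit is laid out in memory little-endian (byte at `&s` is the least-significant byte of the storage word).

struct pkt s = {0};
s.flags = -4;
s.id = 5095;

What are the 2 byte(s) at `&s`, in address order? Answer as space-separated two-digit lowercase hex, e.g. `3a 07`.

3c 9f

flags:3 = -4 → 0x4 << 0 → word 0x0004
id:13 = 5095 → 0x13e7 << 3 → word 0x9f3c
word = 0x9f3c → little-endian bytes:
  [0]=0x3c  [1]=0x9f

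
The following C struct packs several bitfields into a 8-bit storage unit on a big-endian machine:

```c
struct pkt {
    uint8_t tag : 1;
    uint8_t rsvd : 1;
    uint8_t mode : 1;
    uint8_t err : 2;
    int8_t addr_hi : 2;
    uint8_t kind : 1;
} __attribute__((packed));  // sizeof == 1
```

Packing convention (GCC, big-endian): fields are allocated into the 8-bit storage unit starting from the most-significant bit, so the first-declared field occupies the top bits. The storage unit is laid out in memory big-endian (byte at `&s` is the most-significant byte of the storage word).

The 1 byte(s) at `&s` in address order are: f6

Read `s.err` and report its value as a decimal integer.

[0]=0xf6 (big-endian) → word 0xf6
tag:1 @ bit 7 → (0xf6>>7)&0x1 = 0x1
rsvd:1 @ bit 6 → (0xf6>>6)&0x1 = 0x1
mode:1 @ bit 5 → (0xf6>>5)&0x1 = 0x1
err:2 @ bit 3 → (0xf6>>3)&0x3 = 0x2  ←
addr_hi:2 @ bit 1 → (0xf6>>1)&0x3 = 0x3
kind:1 @ bit 0 → (0xf6>>0)&0x1 = 0x0

2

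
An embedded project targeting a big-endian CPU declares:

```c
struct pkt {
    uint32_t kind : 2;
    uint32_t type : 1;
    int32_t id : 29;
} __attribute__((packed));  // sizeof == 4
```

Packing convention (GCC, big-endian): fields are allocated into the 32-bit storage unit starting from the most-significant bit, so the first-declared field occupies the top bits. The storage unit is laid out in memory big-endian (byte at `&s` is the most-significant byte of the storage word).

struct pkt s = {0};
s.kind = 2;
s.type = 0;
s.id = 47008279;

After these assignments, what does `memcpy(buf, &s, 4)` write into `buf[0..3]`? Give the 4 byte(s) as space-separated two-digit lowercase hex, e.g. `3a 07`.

kind:2 = 2 → 0x2 << 30 → word 0x80000000
type:1 = 0 → 0x0 << 29 → word 0x80000000
id:29 = 47008279 → 0x2cd4a17 << 0 → word 0x82cd4a17
word = 0x82cd4a17 → big-endian bytes:
  [0]=0x82  [1]=0xcd  [2]=0x4a  [3]=0x17

82 cd 4a 17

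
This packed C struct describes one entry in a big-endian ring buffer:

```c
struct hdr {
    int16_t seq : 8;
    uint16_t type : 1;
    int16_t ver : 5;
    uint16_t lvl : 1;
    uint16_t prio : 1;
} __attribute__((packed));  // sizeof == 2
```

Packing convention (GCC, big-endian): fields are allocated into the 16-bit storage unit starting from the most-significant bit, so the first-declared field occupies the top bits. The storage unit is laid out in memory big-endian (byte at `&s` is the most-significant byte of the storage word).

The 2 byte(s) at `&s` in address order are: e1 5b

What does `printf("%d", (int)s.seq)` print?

[0]=0xe1 [1]=0x5b (big-endian) → word 0xe15b
seq:8 @ bit 8 → (0xe15b>>8)&0xff = 0xe1  ←
type:1 @ bit 7 → (0xe15b>>7)&0x1 = 0x0
ver:5 @ bit 2 → (0xe15b>>2)&0x1f = 0x16
lvl:1 @ bit 1 → (0xe15b>>1)&0x1 = 0x1
prio:1 @ bit 0 → (0xe15b>>0)&0x1 = 0x1
seq signed 8b, MSB=1: 225 - 256 = -31

-31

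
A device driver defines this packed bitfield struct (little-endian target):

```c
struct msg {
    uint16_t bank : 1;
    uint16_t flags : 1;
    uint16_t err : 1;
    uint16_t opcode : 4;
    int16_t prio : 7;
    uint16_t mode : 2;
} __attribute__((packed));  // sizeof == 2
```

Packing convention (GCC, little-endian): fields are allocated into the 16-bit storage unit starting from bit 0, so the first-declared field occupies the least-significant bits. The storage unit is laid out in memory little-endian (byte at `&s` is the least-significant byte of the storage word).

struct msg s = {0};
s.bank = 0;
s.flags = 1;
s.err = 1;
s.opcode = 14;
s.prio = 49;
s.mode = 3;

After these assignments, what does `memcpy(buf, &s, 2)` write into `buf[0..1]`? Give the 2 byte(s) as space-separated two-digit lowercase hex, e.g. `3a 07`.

f6 d8

bank:1 = 0 → 0x0 << 0 → word 0x0000
flags:1 = 1 → 0x1 << 1 → word 0x0002
err:1 = 1 → 0x1 << 2 → word 0x0006
opcode:4 = 14 → 0xe << 3 → word 0x0076
prio:7 = 49 → 0x31 << 7 → word 0x18f6
mode:2 = 3 → 0x3 << 14 → word 0xd8f6
word = 0xd8f6 → little-endian bytes:
  [0]=0xf6  [1]=0xd8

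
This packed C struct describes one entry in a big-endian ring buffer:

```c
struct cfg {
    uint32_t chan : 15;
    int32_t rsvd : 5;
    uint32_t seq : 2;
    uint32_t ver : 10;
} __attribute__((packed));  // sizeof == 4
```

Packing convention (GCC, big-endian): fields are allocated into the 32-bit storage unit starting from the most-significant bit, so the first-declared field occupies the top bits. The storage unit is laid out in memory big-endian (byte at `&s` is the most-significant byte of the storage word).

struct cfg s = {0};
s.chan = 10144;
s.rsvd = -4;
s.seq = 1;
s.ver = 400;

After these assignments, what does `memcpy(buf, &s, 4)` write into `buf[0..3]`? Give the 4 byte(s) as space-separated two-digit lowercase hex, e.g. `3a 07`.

4f 41 c5 90

chan (15b) val=10144 bits=0x27a0 at bit 17: 0x4f400000
rsvd (5b) val=-4 bits=0x1c at bit 12: 0x4f41c000
seq (2b) val=1 bits=0x1 at bit 10: 0x4f41c400
ver (10b) val=400 bits=0x190 at bit 0: 0x4f41c590
word = 0x4f41c590 → big-endian bytes:
  [0]=0x4f  [1]=0x41  [2]=0xc5  [3]=0x90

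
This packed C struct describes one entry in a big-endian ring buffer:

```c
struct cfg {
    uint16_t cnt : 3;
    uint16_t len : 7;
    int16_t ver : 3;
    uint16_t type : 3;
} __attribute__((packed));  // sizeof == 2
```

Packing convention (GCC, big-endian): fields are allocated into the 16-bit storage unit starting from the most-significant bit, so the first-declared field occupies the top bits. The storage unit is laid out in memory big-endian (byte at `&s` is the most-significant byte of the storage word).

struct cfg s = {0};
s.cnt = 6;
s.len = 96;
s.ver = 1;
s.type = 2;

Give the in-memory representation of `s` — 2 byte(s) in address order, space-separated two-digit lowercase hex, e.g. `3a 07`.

cnt:3 = 6 → 0x6 << 13 → word 0xc000
len:7 = 96 → 0x60 << 6 → word 0xd800
ver:3 = 1 → 0x1 << 3 → word 0xd808
type:3 = 2 → 0x2 << 0 → word 0xd80a
word = 0xd80a → big-endian bytes:
  [0]=0xd8  [1]=0x0a

d8 0a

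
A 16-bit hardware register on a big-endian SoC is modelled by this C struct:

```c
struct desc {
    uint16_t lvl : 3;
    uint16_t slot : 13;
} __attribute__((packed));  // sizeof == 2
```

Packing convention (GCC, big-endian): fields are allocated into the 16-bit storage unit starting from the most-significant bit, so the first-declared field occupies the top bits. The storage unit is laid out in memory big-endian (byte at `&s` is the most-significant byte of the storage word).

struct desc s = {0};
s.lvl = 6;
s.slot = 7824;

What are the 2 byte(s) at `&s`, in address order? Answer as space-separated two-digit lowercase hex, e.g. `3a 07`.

de 90

lvl:3 = 6 → 0x6 << 13 → word 0xc000
slot:13 = 7824 → 0x1e90 << 0 → word 0xde90
word = 0xde90 → big-endian bytes:
  [0]=0xde  [1]=0x90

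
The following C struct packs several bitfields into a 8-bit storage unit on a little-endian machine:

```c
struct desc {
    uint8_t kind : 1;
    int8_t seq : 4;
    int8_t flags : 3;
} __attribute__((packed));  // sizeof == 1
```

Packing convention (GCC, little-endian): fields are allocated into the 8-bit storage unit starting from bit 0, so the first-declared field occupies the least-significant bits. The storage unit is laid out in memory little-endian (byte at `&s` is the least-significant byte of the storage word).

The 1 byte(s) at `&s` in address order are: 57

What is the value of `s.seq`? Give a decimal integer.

[0]=0x57 (little-endian) → word 0x57
kind [0+:1] = (word>>0) & 0x1 = 1
seq [1+:4] = (word>>1) & 0xf = 11  ←
flags [5+:3] = (word>>5) & 0x7 = 2
seq signed 4b, MSB=1: 11 - 16 = -5

-5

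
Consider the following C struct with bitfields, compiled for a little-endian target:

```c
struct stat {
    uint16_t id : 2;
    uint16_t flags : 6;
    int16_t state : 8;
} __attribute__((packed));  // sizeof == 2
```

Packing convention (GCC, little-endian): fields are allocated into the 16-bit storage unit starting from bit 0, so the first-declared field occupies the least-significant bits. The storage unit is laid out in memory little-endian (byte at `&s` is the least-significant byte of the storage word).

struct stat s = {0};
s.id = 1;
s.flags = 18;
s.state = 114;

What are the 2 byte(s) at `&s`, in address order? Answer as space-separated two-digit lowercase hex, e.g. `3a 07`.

49 72

id (2b) val=1 bits=0x1 at bit 0: 0x0001
flags (6b) val=18 bits=0x12 at bit 2: 0x0049
state (8b) val=114 bits=0x72 at bit 8: 0x7249
word = 0x7249 → little-endian bytes:
  [0]=0x49  [1]=0x72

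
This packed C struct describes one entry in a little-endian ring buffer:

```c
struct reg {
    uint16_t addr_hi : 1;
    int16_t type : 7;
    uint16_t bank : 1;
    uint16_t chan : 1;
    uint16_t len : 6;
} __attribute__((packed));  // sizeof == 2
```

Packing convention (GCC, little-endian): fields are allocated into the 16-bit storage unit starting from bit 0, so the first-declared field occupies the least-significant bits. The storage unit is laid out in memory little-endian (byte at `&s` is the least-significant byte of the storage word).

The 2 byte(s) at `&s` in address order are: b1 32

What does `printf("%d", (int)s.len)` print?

[0]=0xb1 [1]=0x32 (little-endian) → word 0x32b1
addr_hi:1 @ bit 0 → (0x32b1>>0)&0x1 = 0x1
type:7 @ bit 1 → (0x32b1>>1)&0x7f = 0x58
bank:1 @ bit 8 → (0x32b1>>8)&0x1 = 0x0
chan:1 @ bit 9 → (0x32b1>>9)&0x1 = 0x1
len:6 @ bit 10 → (0x32b1>>10)&0x3f = 0xc  ←

12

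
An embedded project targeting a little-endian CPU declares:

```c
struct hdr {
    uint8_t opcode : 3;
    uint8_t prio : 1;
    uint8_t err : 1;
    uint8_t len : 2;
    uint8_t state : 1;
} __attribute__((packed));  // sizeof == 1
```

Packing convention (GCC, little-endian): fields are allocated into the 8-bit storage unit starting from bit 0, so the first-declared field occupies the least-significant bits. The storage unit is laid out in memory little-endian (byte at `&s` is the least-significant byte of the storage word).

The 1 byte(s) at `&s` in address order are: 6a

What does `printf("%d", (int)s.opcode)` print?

2

[0]=0x6a (little-endian) → word 0x6a
opcode [0+:3] = (word>>0) & 0x7 = 2  ←
prio [3+:1] = (word>>3) & 0x1 = 1
err [4+:1] = (word>>4) & 0x1 = 0
len [5+:2] = (word>>5) & 0x3 = 3
state [7+:1] = (word>>7) & 0x1 = 0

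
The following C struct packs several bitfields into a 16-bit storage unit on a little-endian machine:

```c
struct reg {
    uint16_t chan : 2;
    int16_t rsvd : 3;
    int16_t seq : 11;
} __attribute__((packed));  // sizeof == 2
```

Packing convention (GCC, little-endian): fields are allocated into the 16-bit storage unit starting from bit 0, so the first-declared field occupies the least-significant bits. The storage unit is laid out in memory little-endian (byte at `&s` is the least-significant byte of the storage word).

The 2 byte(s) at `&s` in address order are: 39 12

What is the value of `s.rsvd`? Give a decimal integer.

-2

[0]=0x39 [1]=0x12 (little-endian) → word 0x1239
chan:2 @ bit 0 → (0x1239>>0)&0x3 = 0x1
rsvd:3 @ bit 2 → (0x1239>>2)&0x7 = 0x6  ←
seq:11 @ bit 5 → (0x1239>>5)&0x7ff = 0x91
rsvd signed 3b, MSB=1: 6 - 8 = -2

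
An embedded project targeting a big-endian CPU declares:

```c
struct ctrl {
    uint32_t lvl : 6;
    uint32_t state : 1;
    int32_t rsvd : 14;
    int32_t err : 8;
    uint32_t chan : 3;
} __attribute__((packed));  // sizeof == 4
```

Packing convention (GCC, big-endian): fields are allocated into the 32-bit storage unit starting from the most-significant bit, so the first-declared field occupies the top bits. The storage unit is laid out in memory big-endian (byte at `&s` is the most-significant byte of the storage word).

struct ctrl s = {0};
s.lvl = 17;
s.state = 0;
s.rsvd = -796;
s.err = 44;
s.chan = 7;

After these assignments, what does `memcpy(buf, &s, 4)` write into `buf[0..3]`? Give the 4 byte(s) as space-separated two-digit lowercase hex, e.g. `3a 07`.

lvl (6b) val=17 bits=0x11 at bit 26: 0x44000000
state (1b) val=0 bits=0x0 at bit 25: 0x44000000
rsvd (14b) val=-796 bits=0x3ce4 at bit 11: 0x45e72000
err (8b) val=44 bits=0x2c at bit 3: 0x45e72160
chan (3b) val=7 bits=0x7 at bit 0: 0x45e72167
word = 0x45e72167 → big-endian bytes:
  [0]=0x45  [1]=0xe7  [2]=0x21  [3]=0x67

45 e7 21 67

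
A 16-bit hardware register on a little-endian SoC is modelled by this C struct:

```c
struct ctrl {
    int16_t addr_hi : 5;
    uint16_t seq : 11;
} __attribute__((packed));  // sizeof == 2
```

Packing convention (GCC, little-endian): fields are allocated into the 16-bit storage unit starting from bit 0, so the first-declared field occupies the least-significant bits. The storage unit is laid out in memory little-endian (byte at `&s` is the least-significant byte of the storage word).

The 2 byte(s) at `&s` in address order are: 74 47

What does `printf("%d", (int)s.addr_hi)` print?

-12

[0]=0x74 [1]=0x47 (little-endian) → word 0x4774
addr_hi [0+:5] = (word>>0) & 0x1f = 20  ←
seq [5+:11] = (word>>5) & 0x7ff = 571
addr_hi signed 5b, MSB=1: 20 - 32 = -12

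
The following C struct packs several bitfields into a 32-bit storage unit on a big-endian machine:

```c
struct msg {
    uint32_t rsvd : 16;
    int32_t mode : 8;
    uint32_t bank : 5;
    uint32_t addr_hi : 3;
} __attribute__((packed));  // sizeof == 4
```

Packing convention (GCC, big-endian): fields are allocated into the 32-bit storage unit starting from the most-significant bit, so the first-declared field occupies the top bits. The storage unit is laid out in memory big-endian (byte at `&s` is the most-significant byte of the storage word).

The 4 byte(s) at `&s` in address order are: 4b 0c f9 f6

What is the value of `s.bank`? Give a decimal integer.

30

[0]=0x4b [1]=0x0c [2]=0xf9 [3]=0xf6 (big-endian) → word 0x4b0cf9f6
rsvd [16+:16] = (word>>16) & 0xffff = 19212
mode [8+:8] = (word>>8) & 0xff = 249
bank [3+:5] = (word>>3) & 0x1f = 30  ←
addr_hi [0+:3] = (word>>0) & 0x7 = 6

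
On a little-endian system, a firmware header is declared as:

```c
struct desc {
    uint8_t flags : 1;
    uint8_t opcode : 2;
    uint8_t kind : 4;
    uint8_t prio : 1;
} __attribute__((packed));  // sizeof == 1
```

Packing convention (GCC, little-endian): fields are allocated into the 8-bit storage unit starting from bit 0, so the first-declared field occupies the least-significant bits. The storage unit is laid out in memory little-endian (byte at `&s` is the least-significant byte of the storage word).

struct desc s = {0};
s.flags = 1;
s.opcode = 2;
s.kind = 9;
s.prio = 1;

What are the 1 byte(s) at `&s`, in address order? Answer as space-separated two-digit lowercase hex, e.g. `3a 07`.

cd

flags:1 = 1 → 0x1 << 0 → word 0x01
opcode:2 = 2 → 0x2 << 1 → word 0x05
kind:4 = 9 → 0x9 << 3 → word 0x4d
prio:1 = 1 → 0x1 << 7 → word 0xcd
word = 0xcd → little-endian bytes:
  [0]=0xcd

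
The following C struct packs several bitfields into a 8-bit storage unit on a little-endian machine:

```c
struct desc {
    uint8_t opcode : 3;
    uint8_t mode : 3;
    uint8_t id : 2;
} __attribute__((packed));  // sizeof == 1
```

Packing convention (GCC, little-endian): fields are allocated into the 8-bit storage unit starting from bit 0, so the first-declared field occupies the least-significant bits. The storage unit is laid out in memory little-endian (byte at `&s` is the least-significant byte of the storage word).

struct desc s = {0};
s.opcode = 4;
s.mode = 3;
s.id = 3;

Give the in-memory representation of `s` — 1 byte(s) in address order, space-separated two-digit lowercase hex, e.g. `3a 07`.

[0+:3] opcode=4 & 0x7 = 0x4; word=0x04
[3+:3] mode=3 & 0x7 = 0x3; word=0x1c
[6+:2] id=3 & 0x3 = 0x3; word=0xdc
word = 0xdc → little-endian bytes:
  [0]=0xdc

dc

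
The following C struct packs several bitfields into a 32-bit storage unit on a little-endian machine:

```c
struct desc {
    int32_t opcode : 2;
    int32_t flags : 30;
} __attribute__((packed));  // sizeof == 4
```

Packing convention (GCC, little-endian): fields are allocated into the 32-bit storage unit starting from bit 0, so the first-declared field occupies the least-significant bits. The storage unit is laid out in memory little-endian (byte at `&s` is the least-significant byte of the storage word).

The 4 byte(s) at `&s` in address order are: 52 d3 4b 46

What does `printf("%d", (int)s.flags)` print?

294843604

[0]=0x52 [1]=0xd3 [2]=0x4b [3]=0x46 (little-endian) → word 0x464bd352
opcode:2 @ bit 0 → (0x464bd352>>0)&0x3 = 0x2
flags:30 @ bit 2 → (0x464bd352>>2)&0x3fffffff = 0x1192f4d4  ←
flags signed 30b, MSB=0: value = 294843604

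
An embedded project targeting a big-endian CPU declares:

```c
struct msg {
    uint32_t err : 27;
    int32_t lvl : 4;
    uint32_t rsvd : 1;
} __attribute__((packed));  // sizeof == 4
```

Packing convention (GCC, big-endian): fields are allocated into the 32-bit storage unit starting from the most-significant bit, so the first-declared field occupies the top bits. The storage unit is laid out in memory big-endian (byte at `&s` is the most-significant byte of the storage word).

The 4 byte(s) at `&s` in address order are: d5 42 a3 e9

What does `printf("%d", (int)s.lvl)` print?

[0]=0xd5 [1]=0x42 [2]=0xa3 [3]=0xe9 (big-endian) → word 0xd542a3e9
err:27 @ bit 5 → (0xd542a3e9>>5)&0x7ffffff = 0x6aa151f
lvl:4 @ bit 1 → (0xd542a3e9>>1)&0xf = 0x4  ←
rsvd:1 @ bit 0 → (0xd542a3e9>>0)&0x1 = 0x1
lvl signed 4b, MSB=0: value = 4

4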